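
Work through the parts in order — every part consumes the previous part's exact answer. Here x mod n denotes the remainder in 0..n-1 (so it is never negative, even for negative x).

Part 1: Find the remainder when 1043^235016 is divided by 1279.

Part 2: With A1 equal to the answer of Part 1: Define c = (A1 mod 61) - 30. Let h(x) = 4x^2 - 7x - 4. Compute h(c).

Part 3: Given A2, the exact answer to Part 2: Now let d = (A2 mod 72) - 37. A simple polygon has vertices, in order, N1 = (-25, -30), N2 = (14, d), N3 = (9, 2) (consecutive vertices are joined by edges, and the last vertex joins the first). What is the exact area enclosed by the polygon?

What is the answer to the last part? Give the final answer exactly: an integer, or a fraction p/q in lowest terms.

Part 1: squarings mod 1279: 1043^1=1043, 1043^2=699, 1043^4=23, 1043^8=529, 1043^16=1019, 1043^32=1092, 1043^64=436, 1043^128=804, 1043^256=521, 1043^512=293, 1043^1024=156, 1043^2048=35, 1043^4096=1225, 1043^8192=358, 1043^16384=264, 1043^32768=630, 1043^65536=410, 1043^131072=551; 1043^235016 = 1043^8 * 1043^512 * 1043^1024 * 1043^4096 * 1043^32768 * 1043^65536 * 1043^131072 = 567 (mod 1279); answer 567
Part 2: A1 = 567; c = -12; 4*(-12)^2 - 7*(-12)^1 - 4 = (576) + (84) + (-4) = 656; answer 656
Part 3: A2 = 656; d = -29; cross terms: (-25*-29 - 14*-30)=1145, (14*2 - 9*-29)=289, (9*-30 - -25*2)=-220; twice the area = |1214| = 1214; area = 607; answer 607

607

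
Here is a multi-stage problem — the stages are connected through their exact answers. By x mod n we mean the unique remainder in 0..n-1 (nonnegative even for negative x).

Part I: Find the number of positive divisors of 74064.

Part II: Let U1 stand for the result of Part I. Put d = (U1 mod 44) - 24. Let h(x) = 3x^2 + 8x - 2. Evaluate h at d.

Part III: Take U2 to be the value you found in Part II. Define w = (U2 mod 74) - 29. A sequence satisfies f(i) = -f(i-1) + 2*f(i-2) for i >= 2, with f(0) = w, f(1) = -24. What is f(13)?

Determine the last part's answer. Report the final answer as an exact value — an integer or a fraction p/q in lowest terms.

-24594

Part I: 74064 = 2^4 * 3 * 1543; number of divisors = (4+1) * (1+1) * (1+1) = 20; answer 20
Part II: U1 = 20; d = -4; 3*(-4)^2 + 8*(-4)^1 - 2 = (48) + (-32) + (-2) = 14; answer 14
Part III: U2 = 14; w = -15; f(2) = -1*(-24) + 2*(-15) = -6; iterating: f(2)=-6, f(3)=-42, f(4)=30, f(5)=-114, f(6)=174, f(7)=-402, f(8)=750, f(9)=-1554, f(10)=3054, f(11)=-6162, f(12)=12270, f(13)=-24594; answer -24594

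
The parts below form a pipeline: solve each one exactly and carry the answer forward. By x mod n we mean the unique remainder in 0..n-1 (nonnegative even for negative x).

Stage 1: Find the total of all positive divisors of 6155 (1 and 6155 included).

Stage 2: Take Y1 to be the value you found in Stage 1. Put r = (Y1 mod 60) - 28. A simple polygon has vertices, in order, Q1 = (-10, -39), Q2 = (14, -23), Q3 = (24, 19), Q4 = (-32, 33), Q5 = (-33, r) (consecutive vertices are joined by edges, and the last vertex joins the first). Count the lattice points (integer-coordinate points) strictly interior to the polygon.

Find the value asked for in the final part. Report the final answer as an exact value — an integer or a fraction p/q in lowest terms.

2838

Stage 1: 6155 = 5 * 1231; sigma = (1 + 5) * (1 + 1231) = 6 * 1232 = 7392; answer 7392
Stage 2: Y1 = 7392; r = -16; cross terms: (-10*-23 - 14*-39)=776, (14*19 - 24*-23)=818, (24*33 - -32*19)=1400, (-32*-16 - -33*33)=1601, (-33*-39 - -10*-16)=1127; twice the area = |5722| = 5722; area = 2861; boundary points = 8 + 2 + 14 + 1 + 23 = 48; strictly interior points = area - boundary/2 + 1 = 2838; answer 2838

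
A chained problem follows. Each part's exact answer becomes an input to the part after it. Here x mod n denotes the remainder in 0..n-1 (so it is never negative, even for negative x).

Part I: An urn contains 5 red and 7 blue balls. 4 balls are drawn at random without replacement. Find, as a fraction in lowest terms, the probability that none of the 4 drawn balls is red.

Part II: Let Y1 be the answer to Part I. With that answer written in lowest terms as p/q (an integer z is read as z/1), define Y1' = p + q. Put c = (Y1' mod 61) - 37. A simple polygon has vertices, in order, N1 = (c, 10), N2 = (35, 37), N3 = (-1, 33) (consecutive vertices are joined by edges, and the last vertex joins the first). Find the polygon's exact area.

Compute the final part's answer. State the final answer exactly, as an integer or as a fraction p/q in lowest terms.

432

Part I: total draws C(12,4) = 495; favorable C(7,4) = 35; P = 7/99; answer 7/99
Part II: Y1 = 7/99; threaded value p + q = 106; c = 8; cross terms: (8*37 - 35*10)=-54, (35*33 - -1*37)=1192, (-1*10 - 8*33)=-274; twice the area = |864| = 864; area = 432; answer 432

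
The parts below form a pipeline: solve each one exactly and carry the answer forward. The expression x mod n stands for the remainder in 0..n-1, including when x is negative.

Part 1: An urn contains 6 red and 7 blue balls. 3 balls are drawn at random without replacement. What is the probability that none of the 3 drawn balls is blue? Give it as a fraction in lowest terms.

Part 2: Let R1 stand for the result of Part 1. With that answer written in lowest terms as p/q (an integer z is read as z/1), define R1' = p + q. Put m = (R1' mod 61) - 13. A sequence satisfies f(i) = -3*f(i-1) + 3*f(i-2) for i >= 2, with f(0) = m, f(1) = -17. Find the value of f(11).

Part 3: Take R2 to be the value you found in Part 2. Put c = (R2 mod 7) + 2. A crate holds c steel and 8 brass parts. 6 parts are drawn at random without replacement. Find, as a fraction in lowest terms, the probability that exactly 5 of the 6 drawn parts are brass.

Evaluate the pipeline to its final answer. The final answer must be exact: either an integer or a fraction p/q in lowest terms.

56/715

Part 1: total draws C(13,3) = 286; favorable C(6,3) = 20; P = 10/143; answer 10/143
Part 2: R1 = 10/143; threaded value p + q = 153; m = 18; f(2) = -3*(-17) + 3*(18) = 105; iterating: f(2)=105, f(3)=-366, f(4)=1413, f(5)=-5337, f(6)=20250, f(7)=-76761, f(8)=291033, f(9)=-1103382, f(10)=4183245, f(11)=-15859881; answer -15859881
Part 3: R2 = -15859881; c = 7; total draws C(15,6) = 5005; favorable C(8,5)*C(7,1) = 392; P = 56/715; answer 56/715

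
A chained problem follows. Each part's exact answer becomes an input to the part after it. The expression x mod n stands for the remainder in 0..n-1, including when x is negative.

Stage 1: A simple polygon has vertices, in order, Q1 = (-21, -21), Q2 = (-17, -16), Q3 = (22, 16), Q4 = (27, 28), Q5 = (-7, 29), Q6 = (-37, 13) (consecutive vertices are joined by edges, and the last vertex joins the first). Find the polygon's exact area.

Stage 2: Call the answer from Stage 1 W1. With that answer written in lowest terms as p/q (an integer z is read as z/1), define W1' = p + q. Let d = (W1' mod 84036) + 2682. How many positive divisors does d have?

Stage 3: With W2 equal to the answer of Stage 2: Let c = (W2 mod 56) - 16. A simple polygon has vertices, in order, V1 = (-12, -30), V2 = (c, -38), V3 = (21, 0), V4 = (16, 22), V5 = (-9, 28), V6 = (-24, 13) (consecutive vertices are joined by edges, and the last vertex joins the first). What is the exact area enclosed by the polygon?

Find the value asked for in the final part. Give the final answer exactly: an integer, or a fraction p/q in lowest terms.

Stage 1: cross terms: (-21*-16 - -17*-21)=-21, (-17*16 - 22*-16)=80, (22*28 - 27*16)=184, (27*29 - -7*28)=979, (-7*13 - -37*29)=982, (-37*-21 - -21*13)=1050; twice the area = |3254| = 3254; area = 1627; answer 1627
Stage 2: W1 = 1627; threaded value p + q = 1628; d = 4310; 4310 = 2 * 5 * 431; number of divisors = (1+1) * (1+1) * (1+1) = 8; answer 8
Stage 3: W2 = 8; c = -8; cross terms: (-12*-38 - -8*-30)=216, (-8*0 - 21*-38)=798, (21*22 - 16*0)=462, (16*28 - -9*22)=646, (-9*13 - -24*28)=555, (-24*-30 - -12*13)=876; twice the area = |3553| = 3553; area = 3553/2; answer 3553/2

3553/2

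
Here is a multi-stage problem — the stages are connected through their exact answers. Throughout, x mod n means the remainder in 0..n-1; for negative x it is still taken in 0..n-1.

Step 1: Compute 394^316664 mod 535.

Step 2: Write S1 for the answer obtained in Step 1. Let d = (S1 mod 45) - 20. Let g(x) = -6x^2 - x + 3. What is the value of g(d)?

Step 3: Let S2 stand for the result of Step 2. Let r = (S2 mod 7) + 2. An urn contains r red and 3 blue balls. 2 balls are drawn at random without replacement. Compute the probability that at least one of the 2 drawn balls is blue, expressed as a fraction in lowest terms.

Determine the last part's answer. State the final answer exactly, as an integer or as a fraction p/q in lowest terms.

Step 1: squarings mod 535: 394^1=394, 394^2=86, 394^4=441, 394^8=276, 394^16=206, 394^32=171, 394^64=351, 394^128=151, 394^256=331, 394^512=421, 394^1024=156, 394^2048=261, 394^4096=176, 394^8192=481, 394^16384=241, 394^32768=301, 394^65536=186, 394^131072=356, 394^262144=476; 394^316664 = 394^8 * 394^16 * 394^32 * 394^64 * 394^128 * 394^1024 * 394^4096 * 394^16384 * 394^32768 * 394^262144 = 346 (mod 535); answer 346
Step 2: S1 = 346; d = 11; -6*(11)^2 - 1*(11)^1 + 3 = (-726) + (-11) + (3) = -734; answer -734
Step 3: S2 = -734; r = 3; total draws C(6,2) = 15; complement C(3,2) = 3; favorable 15 - 3 = 12; P = 4/5; answer 4/5

4/5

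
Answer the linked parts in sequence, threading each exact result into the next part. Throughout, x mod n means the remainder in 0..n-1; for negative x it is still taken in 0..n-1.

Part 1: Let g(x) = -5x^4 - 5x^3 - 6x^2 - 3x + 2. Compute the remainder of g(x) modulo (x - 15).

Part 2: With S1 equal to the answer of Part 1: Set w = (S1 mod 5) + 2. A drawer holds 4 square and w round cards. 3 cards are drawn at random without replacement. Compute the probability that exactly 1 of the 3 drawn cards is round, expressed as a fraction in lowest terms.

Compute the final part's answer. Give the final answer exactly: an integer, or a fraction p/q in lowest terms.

3/7

Part 1: remainder = value at the root: -5*(15)^4 - 5*(15)^3 - 6*(15)^2 - 3*(15)^1 + 2 = (-253125) + (-16875) + (-1350) + (-45) + (2) = -271393; answer -271393
Part 2: S1 = -271393; w = 4; total draws C(8,3) = 56; favorable C(4,1)*C(4,2) = 24; P = 3/7; answer 3/7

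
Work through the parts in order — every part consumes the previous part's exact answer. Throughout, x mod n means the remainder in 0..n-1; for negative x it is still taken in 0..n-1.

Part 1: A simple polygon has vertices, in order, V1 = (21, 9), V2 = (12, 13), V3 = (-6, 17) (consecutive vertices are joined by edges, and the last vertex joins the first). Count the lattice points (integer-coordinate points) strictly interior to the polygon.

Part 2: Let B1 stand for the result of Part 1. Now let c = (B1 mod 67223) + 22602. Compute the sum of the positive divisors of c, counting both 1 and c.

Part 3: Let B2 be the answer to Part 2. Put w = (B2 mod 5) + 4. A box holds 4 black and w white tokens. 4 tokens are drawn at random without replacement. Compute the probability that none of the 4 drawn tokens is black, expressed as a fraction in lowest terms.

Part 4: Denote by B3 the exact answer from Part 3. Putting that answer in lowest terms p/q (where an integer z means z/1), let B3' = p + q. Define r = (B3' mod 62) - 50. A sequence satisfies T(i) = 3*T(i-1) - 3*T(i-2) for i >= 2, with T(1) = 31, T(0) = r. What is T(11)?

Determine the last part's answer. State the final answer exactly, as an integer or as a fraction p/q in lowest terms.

Part 1: cross terms: (21*13 - 12*9)=165, (12*17 - -6*13)=282, (-6*9 - 21*17)=-411; twice the area = |36| = 36; area = 18; boundary points = 1 + 2 + 1 = 4; strictly interior points = area - boundary/2 + 1 = 17; answer 17
Part 2: B1 = 17; c = 22619; 22619 is prime, so its only divisors are 1 and 22619; sigma = 1 + 22619 = 22620; answer 22620
Part 3: B2 = 22620; w = 4; total draws C(8,4) = 70; favorable C(4,4) = 1; P = 1/70; answer 1/70
Part 4: B3 = 1/70; threaded value p + q = 71; r = -41; T(2) = 3*(31) - 3*(-41) = 216; iterating: T(2)=216, T(3)=555, T(4)=1017, T(5)=1386, T(6)=1107, T(7)=-837, T(8)=-5832, T(9)=-14985, T(10)=-27459, T(11)=-37422; answer -37422

-37422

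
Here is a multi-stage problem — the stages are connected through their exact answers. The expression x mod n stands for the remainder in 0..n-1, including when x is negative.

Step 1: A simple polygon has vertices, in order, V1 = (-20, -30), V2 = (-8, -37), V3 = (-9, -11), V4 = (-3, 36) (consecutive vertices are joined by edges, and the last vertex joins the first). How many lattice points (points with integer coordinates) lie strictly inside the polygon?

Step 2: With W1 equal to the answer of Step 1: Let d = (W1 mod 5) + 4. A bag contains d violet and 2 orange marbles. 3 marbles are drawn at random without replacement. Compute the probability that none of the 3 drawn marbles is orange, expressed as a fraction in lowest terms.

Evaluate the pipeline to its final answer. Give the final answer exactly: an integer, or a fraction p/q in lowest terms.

Step 1: cross terms: (-20*-37 - -8*-30)=500, (-8*-11 - -9*-37)=-245, (-9*36 - -3*-11)=-357, (-3*-30 - -20*36)=810; twice the area = |708| = 708; area = 354; boundary points = 1 + 1 + 1 + 1 = 4; strictly interior points = area - boundary/2 + 1 = 353; answer 353
Step 2: W1 = 353; d = 7; total draws C(9,3) = 84; favorable C(7,3) = 35; P = 5/12; answer 5/12

5/12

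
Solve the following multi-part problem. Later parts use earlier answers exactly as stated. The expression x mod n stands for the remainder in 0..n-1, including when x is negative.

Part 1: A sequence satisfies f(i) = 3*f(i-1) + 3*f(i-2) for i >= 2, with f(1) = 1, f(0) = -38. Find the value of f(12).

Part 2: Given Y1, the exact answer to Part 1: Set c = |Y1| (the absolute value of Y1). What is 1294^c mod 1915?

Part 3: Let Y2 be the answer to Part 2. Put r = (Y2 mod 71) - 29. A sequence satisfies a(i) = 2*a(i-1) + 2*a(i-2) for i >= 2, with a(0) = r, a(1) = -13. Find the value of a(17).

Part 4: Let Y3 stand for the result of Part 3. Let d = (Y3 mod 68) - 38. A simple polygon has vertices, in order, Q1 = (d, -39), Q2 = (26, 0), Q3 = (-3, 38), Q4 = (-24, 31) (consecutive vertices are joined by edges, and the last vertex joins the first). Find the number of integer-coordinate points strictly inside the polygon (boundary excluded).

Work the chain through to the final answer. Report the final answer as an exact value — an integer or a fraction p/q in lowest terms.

1967

Part 1: f(2) = 3*(1) + 3*(-38) = -111; iterating: f(2)=-111, f(3)=-330, f(4)=-1323, f(5)=-4959, f(6)=-18846, f(7)=-71415, f(8)=-270783, f(9)=-1026594, f(10)=-3892131, f(11)=-14756175, f(12)=-55944918; answer -55944918
Part 2: Y1 = -55944918; c = 55944918; squarings mod 1915: 1294^1=1294, 1294^2=726, 1294^4=451, 1294^8=411, 1294^16=401, 1294^32=1856, 1294^64=1566, 1294^128=1156, 1294^256=1581, 1294^512=486, 1294^1024=651, 1294^2048=586, 1294^4096=611, 1294^8192=1811, 1294^16384=1241, 1294^32768=421, 1294^65536=1061, 1294^131072=1616, 1294^262144=1311, 1294^524288=966, 1294^1048576=551, 1294^2097152=1031, 1294^4194304=136, 1294^8388608=1261, 1294^16777216=671, 1294^33554432=216; 1294^55944918 = 1294^2 * 1294^4 * 1294^16 * 1294^64 * 1294^128 * 1294^512 * 1294^1024 * 1294^8192 * 1294^32768 * 1294^65536 * 1294^262144 * 1294^1048576 * 1294^4194304 * 1294^16777216 * 1294^33554432 = 1751 (mod 1915); answer 1751
Part 3: Y2 = 1751; r = 18; a(2) = 2*(-13) + 2*(18) = 10; iterating: a(2)=10, a(3)=-6, a(4)=8, a(5)=4, a(6)=24, a(7)=56, a(8)=160, a(9)=432, a(10)=1184, a(11)=3232, a(12)=8832, a(13)=24128, a(14)=65920, a(15)=180096, a(16)=492032, a(17)=1344256; answer 1344256
Part 4: Y3 = 1344256; d = -6; cross terms: (-6*0 - 26*-39)=1014, (26*38 - -3*0)=988, (-3*31 - -24*38)=819, (-24*-39 - -6*31)=1122; twice the area = |3943| = 3943; area = 3943/2; boundary points = 1 + 1 + 7 + 2 = 11; strictly interior points = area - boundary/2 + 1 = 1967; answer 1967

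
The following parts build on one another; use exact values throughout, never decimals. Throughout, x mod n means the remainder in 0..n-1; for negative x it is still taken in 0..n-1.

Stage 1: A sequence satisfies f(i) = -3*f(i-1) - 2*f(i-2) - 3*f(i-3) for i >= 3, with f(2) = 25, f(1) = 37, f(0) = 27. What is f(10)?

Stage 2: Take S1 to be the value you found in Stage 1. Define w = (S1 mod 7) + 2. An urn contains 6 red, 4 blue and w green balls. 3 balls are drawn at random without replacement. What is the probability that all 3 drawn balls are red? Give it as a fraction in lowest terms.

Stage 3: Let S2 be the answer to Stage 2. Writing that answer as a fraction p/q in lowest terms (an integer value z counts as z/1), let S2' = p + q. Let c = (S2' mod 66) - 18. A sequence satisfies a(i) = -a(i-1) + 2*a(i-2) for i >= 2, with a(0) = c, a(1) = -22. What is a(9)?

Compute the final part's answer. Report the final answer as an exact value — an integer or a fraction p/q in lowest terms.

-4272

Stage 1: f(3) = -3*(25) - 2*(37) - 3*(27) = -230; iterating: f(3)=-230, f(4)=529, f(5)=-1202, f(6)=3238, f(7)=-8897, f(8)=23821, f(9)=-63383, f(10)=169198; answer 169198
Stage 2: S1 = 169198; w = 3; total draws C(13,3) = 286; favorable C(6,3) = 20; P = 10/143; answer 10/143
Stage 3: S2 = 10/143; threaded value p + q = 153; c = 3; a(2) = -1*(-22) + 2*(3) = 28; iterating: a(2)=28, a(3)=-72, a(4)=128, a(5)=-272, a(6)=528, a(7)=-1072, a(8)=2128, a(9)=-4272; answer -4272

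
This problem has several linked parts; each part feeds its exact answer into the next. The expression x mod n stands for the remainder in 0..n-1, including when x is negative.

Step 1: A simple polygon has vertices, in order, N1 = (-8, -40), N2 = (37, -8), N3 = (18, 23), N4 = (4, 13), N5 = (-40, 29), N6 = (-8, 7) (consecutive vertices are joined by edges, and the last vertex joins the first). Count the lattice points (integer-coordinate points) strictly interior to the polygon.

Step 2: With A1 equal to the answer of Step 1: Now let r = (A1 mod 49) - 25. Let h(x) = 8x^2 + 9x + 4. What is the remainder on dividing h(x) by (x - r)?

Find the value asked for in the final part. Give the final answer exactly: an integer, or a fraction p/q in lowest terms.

Step 1: cross terms: (-8*-8 - 37*-40)=1544, (37*23 - 18*-8)=995, (18*13 - 4*23)=142, (4*29 - -40*13)=636, (-40*7 - -8*29)=-48, (-8*-40 - -8*7)=376; twice the area = |3645| = 3645; area = 3645/2; boundary points = 1 + 1 + 2 + 4 + 2 + 47 = 57; strictly interior points = area - boundary/2 + 1 = 1795; answer 1795
Step 2: A1 = 1795; r = 6; remainder = value at the root: 8*(6)^2 + 9*(6)^1 + 4 = (288) + (54) + (4) = 346; answer 346

346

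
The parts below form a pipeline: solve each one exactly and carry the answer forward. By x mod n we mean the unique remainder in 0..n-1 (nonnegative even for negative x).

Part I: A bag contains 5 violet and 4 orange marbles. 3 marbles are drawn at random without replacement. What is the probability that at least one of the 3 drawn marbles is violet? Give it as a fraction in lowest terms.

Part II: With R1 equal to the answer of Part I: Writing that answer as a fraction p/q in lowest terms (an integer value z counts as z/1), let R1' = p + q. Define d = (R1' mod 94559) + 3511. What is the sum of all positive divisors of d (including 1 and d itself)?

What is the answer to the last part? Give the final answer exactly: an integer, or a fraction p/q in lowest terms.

9576

Part I: total draws C(9,3) = 84; complement C(4,3) = 4; favorable 84 - 4 = 80; P = 20/21; answer 20/21
Part II: R1 = 20/21; threaded value p + q = 41; d = 3552; 3552 = 2^5 * 3 * 37; sigma = (1 + 2 + 4 + 8 + 16 + 32) * (1 + 3) * (1 + 37) = 63 * 4 * 38 = 9576; answer 9576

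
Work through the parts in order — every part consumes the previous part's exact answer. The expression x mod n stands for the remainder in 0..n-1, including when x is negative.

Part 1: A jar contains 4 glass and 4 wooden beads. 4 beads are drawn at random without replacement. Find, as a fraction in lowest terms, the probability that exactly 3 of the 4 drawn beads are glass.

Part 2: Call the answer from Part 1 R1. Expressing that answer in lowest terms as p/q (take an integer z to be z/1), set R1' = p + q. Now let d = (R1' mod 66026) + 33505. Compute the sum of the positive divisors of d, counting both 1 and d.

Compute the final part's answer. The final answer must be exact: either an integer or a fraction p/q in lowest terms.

Part 1: total draws C(8,4) = 70; favorable C(4,3)*C(4,1) = 16; P = 8/35; answer 8/35
Part 2: R1 = 8/35; threaded value p + q = 43; d = 33548; 33548 = 2^2 * 8387; sigma = (1 + 2 + 4) * (1 + 8387) = 7 * 8388 = 58716; answer 58716

58716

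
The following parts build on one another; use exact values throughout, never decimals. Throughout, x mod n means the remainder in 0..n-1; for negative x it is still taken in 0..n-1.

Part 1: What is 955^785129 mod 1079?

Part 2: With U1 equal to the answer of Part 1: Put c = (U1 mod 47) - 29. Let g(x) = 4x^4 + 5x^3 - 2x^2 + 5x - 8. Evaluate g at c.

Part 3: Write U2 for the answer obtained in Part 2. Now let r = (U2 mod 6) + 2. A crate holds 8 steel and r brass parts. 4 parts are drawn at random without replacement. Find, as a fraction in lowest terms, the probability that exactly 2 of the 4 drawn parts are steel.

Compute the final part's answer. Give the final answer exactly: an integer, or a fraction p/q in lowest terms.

56/165

Part 1: squarings mod 1079: 955^1=955, 955^2=270, 955^4=607, 955^8=510, 955^16=61, 955^32=484, 955^64=113, 955^128=900, 955^256=750, 955^512=341, 955^1024=828, 955^2048=419, 955^4096=763, 955^8192=588, 955^16384=464, 955^32768=575, 955^65536=451, 955^131072=549, 955^262144=360, 955^524288=120; 955^785129 = 955^1 * 955^8 * 955^32 * 955^64 * 955^128 * 955^512 * 955^2048 * 955^4096 * 955^8192 * 955^16384 * 955^32768 * 955^65536 * 955^131072 * 955^524288 = 821 (mod 1079); answer 821
Part 2: U1 = 821; c = -7; 4*(-7)^4 + 5*(-7)^3 - 2*(-7)^2 + 5*(-7)^1 - 8 = (9604) + (-1715) + (-98) + (-35) + (-8) = 7748; answer 7748
Part 3: U2 = 7748; r = 4; total draws C(12,4) = 495; favorable C(8,2)*C(4,2) = 168; P = 56/165; answer 56/165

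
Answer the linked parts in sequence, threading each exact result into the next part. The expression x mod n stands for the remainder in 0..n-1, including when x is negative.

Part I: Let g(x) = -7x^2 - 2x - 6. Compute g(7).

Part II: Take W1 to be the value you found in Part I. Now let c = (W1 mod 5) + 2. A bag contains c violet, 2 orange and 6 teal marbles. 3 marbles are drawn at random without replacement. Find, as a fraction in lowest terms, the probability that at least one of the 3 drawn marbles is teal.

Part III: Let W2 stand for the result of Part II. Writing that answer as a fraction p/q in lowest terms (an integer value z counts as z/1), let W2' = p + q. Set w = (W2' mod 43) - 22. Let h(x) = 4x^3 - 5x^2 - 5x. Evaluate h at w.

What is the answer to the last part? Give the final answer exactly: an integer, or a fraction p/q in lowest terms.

Part I: -7*(7)^2 - 2*(7)^1 - 6 = (-343) + (-14) + (-6) = -363; answer -363
Part II: W1 = -363; c = 4; total draws C(12,3) = 220; complement C(6,3) = 20; favorable 220 - 20 = 200; P = 10/11; answer 10/11
Part III: W2 = 10/11; threaded value p + q = 21; w = -1; 4*(-1)^3 - 5*(-1)^2 - 5*(-1)^1 = (-4) + (-5) + (5) = -4; answer -4

-4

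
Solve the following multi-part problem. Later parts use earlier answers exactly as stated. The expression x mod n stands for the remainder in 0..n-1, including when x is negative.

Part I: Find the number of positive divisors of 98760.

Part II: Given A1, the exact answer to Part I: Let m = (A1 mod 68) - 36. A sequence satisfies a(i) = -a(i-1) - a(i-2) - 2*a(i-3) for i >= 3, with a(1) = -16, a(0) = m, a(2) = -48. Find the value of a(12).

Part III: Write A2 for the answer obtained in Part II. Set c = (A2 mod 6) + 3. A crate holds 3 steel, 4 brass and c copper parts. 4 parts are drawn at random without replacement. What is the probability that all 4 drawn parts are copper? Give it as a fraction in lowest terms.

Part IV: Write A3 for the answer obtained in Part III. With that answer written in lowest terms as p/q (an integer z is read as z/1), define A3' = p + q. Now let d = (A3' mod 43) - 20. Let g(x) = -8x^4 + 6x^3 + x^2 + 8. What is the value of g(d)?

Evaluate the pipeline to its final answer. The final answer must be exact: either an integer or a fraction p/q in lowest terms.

Part I: 98760 = 2^3 * 3 * 5 * 823; number of divisors = (3+1) * (1+1) * (1+1) * (1+1) = 32; answer 32
Part II: A1 = 32; m = -4; a(3) = -1*(-48) - 1*(-16) - 2*(-4) = 72; iterating: a(3)=72, a(4)=8, a(5)=16, a(6)=-168, a(7)=136, a(8)=0, a(9)=200, a(10)=-472, a(11)=272, a(12)=-200; answer -200
Part III: A2 = -200; c = 7; total draws C(14,4) = 1001; favorable C(7,4) = 35; P = 5/143; answer 5/143
Part IV: A3 = 5/143; threaded value p + q = 148; d = -1; -8*(-1)^4 + 6*(-1)^3 + 1*(-1)^2 + 8 = (-8) + (-6) + (1) + (8) = -5; answer -5

-5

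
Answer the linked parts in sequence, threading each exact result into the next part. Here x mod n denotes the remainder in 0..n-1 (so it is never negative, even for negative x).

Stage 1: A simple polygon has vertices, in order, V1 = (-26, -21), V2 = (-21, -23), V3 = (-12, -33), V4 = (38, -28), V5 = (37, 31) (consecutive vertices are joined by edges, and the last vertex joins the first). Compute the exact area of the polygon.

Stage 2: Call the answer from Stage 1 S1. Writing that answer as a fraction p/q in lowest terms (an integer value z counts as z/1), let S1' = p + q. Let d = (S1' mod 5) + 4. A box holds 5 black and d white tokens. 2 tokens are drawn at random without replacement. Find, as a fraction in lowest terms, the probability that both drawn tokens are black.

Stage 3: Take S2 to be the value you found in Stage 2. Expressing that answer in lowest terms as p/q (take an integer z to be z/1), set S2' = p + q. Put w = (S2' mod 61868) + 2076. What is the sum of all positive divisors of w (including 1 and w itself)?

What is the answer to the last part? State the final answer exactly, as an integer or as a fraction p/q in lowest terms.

Stage 1: cross terms: (-26*-23 - -21*-21)=157, (-21*-33 - -12*-23)=417, (-12*-28 - 38*-33)=1590, (38*31 - 37*-28)=2214, (37*-21 - -26*31)=29; twice the area = |4407| = 4407; area = 4407/2; answer 4407/2
Stage 2: S1 = 4407/2; threaded value p + q = 4409; d = 8; total draws C(13,2) = 78; favorable C(5,2) = 10; P = 5/39; answer 5/39
Stage 3: S2 = 5/39; threaded value p + q = 44; w = 2120; 2120 = 2^3 * 5 * 53; sigma = (1 + 2 + 4 + 8) * (1 + 5) * (1 + 53) = 15 * 6 * 54 = 4860; answer 4860

4860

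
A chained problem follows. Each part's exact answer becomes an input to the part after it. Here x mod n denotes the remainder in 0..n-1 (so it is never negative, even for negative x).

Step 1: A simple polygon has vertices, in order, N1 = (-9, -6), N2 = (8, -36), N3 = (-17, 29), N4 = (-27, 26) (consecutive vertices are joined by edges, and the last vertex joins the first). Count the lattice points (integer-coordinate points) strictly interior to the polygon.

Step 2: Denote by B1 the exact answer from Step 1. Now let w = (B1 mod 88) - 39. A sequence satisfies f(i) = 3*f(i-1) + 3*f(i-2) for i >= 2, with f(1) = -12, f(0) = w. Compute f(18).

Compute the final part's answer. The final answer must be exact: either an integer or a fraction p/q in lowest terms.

-204263127486

Step 1: cross terms: (-9*-36 - 8*-6)=372, (8*29 - -17*-36)=-380, (-17*26 - -27*29)=341, (-27*-6 - -9*26)=396; twice the area = |729| = 729; area = 729/2; boundary points = 1 + 5 + 1 + 2 = 9; strictly interior points = area - boundary/2 + 1 = 361; answer 361
Step 2: B1 = 361; w = -30; f(2) = 3*(-12) + 3*(-30) = -126; iterating: f(2)=-126, f(3)=-414, f(4)=-1620, f(5)=-6102, f(6)=-23166, f(7)=-87804, f(8)=-332910, f(9)=-1262142, f(10)=-4785156, f(11)=-18141894, f(12)=-68781150, f(13)=-260769132, f(14)=-988650846, f(15)=-3748259934, f(16)=-14210732340, f(17)=-53876976822, f(18)=-204263127486; answer -204263127486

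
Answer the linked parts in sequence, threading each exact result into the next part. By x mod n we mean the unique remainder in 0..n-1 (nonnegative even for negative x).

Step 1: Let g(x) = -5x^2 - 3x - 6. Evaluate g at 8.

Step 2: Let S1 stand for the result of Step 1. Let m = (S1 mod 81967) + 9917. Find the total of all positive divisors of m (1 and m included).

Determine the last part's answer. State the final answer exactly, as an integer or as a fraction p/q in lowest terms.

Step 1: -5*(8)^2 - 3*(8)^1 - 6 = (-320) + (-24) + (-6) = -350; answer -350
Step 2: S1 = -350; m = 91534; 91534 = 2 * 45767; sigma = (1 + 2) * (1 + 45767) = 3 * 45768 = 137304; answer 137304

137304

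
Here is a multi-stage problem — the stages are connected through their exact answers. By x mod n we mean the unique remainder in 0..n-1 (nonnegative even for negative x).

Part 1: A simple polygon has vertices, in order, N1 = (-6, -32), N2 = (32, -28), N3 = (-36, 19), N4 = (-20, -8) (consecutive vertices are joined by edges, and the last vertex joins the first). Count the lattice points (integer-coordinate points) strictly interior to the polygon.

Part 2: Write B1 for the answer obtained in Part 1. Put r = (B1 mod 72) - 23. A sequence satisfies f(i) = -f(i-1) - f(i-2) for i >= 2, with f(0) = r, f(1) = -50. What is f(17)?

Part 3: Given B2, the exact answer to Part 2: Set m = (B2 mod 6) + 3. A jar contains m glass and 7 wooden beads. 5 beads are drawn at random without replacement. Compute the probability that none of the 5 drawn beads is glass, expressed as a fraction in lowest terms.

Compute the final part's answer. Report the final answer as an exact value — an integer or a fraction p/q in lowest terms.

7/429

Part 1: cross terms: (-6*-28 - 32*-32)=1192, (32*19 - -36*-28)=-400, (-36*-8 - -20*19)=668, (-20*-32 - -6*-8)=592; twice the area = |2052| = 2052; area = 1026; boundary points = 2 + 1 + 1 + 2 = 6; strictly interior points = area - boundary/2 + 1 = 1024; answer 1024
Part 2: B1 = 1024; r = -7; f(2) = -1*(-50) - 1*(-7) = 57; iterating: f(2)=57, f(3)=-7, f(4)=-50, f(5)=57, f(6)=-7, f(7)=-50, f(8)=57, f(9)=-7, f(10)=-50, f(11)=57, f(12)=-7, f(13)=-50, f(14)=57, f(15)=-7, f(16)=-50, f(17)=57; answer 57
Part 3: B2 = 57; m = 6; total draws C(13,5) = 1287; favorable C(7,5) = 21; P = 7/429; answer 7/429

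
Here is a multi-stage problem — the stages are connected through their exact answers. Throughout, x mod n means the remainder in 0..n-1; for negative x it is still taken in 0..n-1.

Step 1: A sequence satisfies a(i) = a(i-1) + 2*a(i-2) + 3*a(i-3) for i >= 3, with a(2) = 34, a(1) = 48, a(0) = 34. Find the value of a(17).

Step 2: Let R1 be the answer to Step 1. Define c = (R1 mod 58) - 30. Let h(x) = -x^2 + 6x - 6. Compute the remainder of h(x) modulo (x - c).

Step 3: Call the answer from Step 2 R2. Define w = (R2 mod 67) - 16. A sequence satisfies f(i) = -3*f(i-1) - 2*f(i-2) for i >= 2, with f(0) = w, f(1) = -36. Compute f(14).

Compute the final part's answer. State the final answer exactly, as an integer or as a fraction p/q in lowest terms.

Step 1: a(3) = 1*(34) + 2*(48) + 3*(34) = 232; iterating: a(3)=232, a(4)=444, a(5)=1010, a(6)=2594, a(7)=5946, a(8)=14164, a(9)=33838, a(10)=80004, a(11)=190172, a(12)=451694, a(13)=1072050, a(14)=2545954, a(15)=6045136, a(16)=14353194, a(17)=34081328; answer 34081328
Step 2: R1 = 34081328; c = -24; remainder = value at the root: -1*(-24)^2 + 6*(-24)^1 - 6 = (-576) + (-144) + (-6) = -726; answer -726
Step 3: R2 = -726; w = -5; f(2) = -3*(-36) - 2*(-5) = 118; iterating: f(2)=118, f(3)=-282, f(4)=610, f(5)=-1266, f(6)=2578, f(7)=-5202, f(8)=10450, f(9)=-20946, f(10)=41938, f(11)=-83922, f(12)=167890, f(13)=-335826, f(14)=671698; answer 671698

671698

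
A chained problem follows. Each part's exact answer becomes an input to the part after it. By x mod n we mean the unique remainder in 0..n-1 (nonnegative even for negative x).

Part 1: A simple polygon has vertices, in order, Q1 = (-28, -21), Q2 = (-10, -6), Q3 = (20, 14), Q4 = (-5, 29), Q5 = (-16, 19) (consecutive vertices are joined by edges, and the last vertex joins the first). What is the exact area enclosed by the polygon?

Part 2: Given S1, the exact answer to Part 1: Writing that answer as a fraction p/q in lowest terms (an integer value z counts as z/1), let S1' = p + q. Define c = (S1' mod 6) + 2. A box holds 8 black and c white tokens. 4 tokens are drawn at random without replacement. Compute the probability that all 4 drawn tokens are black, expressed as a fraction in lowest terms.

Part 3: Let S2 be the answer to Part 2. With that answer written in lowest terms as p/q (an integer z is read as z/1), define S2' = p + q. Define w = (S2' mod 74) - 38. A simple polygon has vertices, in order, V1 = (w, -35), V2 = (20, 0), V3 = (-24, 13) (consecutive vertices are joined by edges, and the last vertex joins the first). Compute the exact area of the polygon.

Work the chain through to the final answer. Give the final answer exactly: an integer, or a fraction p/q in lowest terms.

2177/2

Part 1: cross terms: (-28*-6 - -10*-21)=-42, (-10*14 - 20*-6)=-20, (20*29 - -5*14)=650, (-5*19 - -16*29)=369, (-16*-21 - -28*19)=868; twice the area = |1825| = 1825; area = 1825/2; answer 1825/2
Part 2: S1 = 1825/2; threaded value p + q = 1827; c = 5; total draws C(13,4) = 715; favorable C(8,4) = 70; P = 14/143; answer 14/143
Part 3: S2 = 14/143; threaded value p + q = 157; w = -29; cross terms: (-29*0 - 20*-35)=700, (20*13 - -24*0)=260, (-24*-35 - -29*13)=1217; twice the area = |2177| = 2177; area = 2177/2; answer 2177/2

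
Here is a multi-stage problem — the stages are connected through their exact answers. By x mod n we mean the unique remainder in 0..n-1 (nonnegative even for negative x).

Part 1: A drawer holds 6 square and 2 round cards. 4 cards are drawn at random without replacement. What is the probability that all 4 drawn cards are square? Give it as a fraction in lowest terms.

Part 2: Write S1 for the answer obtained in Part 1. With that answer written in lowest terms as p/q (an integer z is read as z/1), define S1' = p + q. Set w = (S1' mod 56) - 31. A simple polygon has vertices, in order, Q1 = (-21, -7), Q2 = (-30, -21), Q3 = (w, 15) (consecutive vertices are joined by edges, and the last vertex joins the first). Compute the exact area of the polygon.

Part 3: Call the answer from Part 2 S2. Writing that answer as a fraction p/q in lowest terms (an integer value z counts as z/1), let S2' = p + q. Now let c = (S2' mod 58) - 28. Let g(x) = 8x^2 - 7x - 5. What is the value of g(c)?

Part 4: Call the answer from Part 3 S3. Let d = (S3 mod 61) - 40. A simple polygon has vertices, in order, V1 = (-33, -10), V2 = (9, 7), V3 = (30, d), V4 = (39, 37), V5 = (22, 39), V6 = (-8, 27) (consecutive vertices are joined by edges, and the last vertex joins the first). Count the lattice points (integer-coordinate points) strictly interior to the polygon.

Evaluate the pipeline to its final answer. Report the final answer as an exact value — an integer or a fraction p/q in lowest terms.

Part 1: total draws C(8,4) = 70; favorable C(6,4) = 15; P = 3/14; answer 3/14
Part 2: S1 = 3/14; threaded value p + q = 17; w = -14; cross terms: (-21*-21 - -30*-7)=231, (-30*15 - -14*-21)=-744, (-14*-7 - -21*15)=413; twice the area = |-100| = 100; area = 50; answer 50
Part 3: S2 = 50; threaded value p + q = 51; c = 23; 8*(23)^2 - 7*(23)^1 - 5 = (4232) + (-161) + (-5) = 4066; answer 4066
Part 4: S3 = 4066; d = 0; cross terms: (-33*7 - 9*-10)=-141, (9*0 - 30*7)=-210, (30*37 - 39*0)=1110, (39*39 - 22*37)=707, (22*27 - -8*39)=906, (-8*-10 - -33*27)=971; twice the area = |3343| = 3343; area = 3343/2; boundary points = 1 + 7 + 1 + 1 + 6 + 1 = 17; strictly interior points = area - boundary/2 + 1 = 1664; answer 1664

1664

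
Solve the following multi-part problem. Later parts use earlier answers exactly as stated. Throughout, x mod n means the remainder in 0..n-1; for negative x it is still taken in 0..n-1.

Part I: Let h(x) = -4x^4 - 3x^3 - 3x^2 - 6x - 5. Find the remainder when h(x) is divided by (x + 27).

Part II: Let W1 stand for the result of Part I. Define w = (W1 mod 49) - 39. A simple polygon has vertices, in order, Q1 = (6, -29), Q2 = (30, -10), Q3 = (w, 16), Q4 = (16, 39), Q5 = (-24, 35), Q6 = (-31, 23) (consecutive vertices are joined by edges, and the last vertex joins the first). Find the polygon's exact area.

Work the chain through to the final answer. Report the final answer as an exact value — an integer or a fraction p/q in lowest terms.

1814

Part I: remainder = value at the root: -4*(-27)^4 - 3*(-27)^3 - 3*(-27)^2 - 6*(-27)^1 - 5 = (-2125764) + (59049) + (-2187) + (162) + (-5) = -2068745; answer -2068745
Part II: W1 = -2068745; w = -4; cross terms: (6*-10 - 30*-29)=810, (30*16 - -4*-10)=440, (-4*39 - 16*16)=-412, (16*35 - -24*39)=1496, (-24*23 - -31*35)=533, (-31*-29 - 6*23)=761; twice the area = |3628| = 3628; area = 1814; answer 1814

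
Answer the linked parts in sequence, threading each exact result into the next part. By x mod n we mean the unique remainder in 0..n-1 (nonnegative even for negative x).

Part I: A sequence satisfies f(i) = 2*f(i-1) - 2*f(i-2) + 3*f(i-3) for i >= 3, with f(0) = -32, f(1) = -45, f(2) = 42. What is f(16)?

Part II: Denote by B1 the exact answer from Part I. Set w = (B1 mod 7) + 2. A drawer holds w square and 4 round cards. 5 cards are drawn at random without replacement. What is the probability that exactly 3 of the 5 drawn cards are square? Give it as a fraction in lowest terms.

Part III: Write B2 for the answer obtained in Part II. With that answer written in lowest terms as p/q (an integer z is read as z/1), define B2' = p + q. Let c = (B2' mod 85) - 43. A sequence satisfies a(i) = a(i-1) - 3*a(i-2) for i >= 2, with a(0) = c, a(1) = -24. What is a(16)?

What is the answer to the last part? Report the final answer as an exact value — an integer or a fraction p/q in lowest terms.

-69072

Part I: f(3) = 2*(42) - 2*(-45) + 3*(-32) = 78; iterating: f(3)=78, f(4)=-63, f(5)=-156, f(6)=48, f(7)=219, f(8)=-126, f(9)=-546, f(10)=-183, f(11)=348, f(12)=-576, f(13)=-2397, f(14)=-2598, f(15)=-2130, f(16)=-6255; answer -6255
Part II: B1 = -6255; w = 5; total draws C(9,5) = 126; favorable C(5,3)*C(4,2) = 60; P = 10/21; answer 10/21
Part III: B2 = 10/21; threaded value p + q = 31; c = -12; a(2) = 1*(-24) - 3*(-12) = 12; iterating: a(2)=12, a(3)=84, a(4)=48, a(5)=-204, a(6)=-348, a(7)=264, a(8)=1308, a(9)=516, a(10)=-3408, a(11)=-4956, a(12)=5268, a(13)=20136, a(14)=4332, a(15)=-56076, a(16)=-69072; answer -69072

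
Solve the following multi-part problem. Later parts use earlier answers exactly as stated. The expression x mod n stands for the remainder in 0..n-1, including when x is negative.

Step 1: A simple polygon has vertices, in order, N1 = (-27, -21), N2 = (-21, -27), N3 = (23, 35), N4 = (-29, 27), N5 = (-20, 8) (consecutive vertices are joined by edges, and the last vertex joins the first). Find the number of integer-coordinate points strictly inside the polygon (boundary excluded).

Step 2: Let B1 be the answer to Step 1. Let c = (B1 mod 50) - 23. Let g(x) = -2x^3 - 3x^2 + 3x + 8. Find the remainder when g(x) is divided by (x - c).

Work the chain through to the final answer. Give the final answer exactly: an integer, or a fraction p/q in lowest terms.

6

Step 1: cross terms: (-27*-27 - -21*-21)=288, (-21*35 - 23*-27)=-114, (23*27 - -29*35)=1636, (-29*8 - -20*27)=308, (-20*-21 - -27*8)=636; twice the area = |2754| = 2754; area = 1377; boundary points = 6 + 2 + 4 + 1 + 1 = 14; strictly interior points = area - boundary/2 + 1 = 1371; answer 1371
Step 2: B1 = 1371; c = -2; remainder = value at the root: -2*(-2)^3 - 3*(-2)^2 + 3*(-2)^1 + 8 = (16) + (-12) + (-6) + (8) = 6; answer 6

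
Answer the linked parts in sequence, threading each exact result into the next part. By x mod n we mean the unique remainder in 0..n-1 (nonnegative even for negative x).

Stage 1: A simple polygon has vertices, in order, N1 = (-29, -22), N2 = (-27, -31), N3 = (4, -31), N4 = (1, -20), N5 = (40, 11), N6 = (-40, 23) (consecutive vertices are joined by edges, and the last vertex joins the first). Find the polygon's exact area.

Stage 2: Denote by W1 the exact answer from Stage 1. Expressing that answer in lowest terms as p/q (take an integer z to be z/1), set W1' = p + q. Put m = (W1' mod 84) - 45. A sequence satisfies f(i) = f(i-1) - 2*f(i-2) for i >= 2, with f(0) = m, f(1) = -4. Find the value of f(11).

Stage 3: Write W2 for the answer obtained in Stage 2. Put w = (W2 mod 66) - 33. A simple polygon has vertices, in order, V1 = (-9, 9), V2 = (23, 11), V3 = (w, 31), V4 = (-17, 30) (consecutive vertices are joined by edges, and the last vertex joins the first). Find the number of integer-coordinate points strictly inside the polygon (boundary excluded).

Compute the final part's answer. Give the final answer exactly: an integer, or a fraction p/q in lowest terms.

381

Stage 1: cross terms: (-29*-31 - -27*-22)=305, (-27*-31 - 4*-31)=961, (4*-20 - 1*-31)=-49, (1*11 - 40*-20)=811, (40*23 - -40*11)=1360, (-40*-22 - -29*23)=1547; twice the area = |4935| = 4935; area = 4935/2; answer 4935/2
Stage 2: W1 = 4935/2; threaded value p + q = 4937; m = 20; f(2) = 1*(-4) - 2*(20) = -44; iterating: f(2)=-44, f(3)=-36, f(4)=52, f(5)=124, f(6)=20, f(7)=-228, f(8)=-268, f(9)=188, f(10)=724, f(11)=348; answer 348
Stage 3: W2 = 348; w = -15; cross terms: (-9*11 - 23*9)=-306, (23*31 - -15*11)=878, (-15*30 - -17*31)=77, (-17*9 - -9*30)=117; twice the area = |766| = 766; area = 383; boundary points = 2 + 2 + 1 + 1 = 6; strictly interior points = area - boundary/2 + 1 = 381; answer 381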